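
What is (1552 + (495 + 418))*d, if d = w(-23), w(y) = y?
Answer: -56695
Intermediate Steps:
d = -23
(1552 + (495 + 418))*d = (1552 + (495 + 418))*(-23) = (1552 + 913)*(-23) = 2465*(-23) = -56695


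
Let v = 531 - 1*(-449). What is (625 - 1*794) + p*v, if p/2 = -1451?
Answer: -2844129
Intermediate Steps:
p = -2902 (p = 2*(-1451) = -2902)
v = 980 (v = 531 + 449 = 980)
(625 - 1*794) + p*v = (625 - 1*794) - 2902*980 = (625 - 794) - 2843960 = -169 - 2843960 = -2844129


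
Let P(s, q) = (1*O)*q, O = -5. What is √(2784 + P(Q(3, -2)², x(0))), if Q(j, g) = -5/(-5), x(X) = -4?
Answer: 2*√701 ≈ 52.953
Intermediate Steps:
Q(j, g) = 1 (Q(j, g) = -5*(-⅕) = 1)
P(s, q) = -5*q (P(s, q) = (1*(-5))*q = -5*q)
√(2784 + P(Q(3, -2)², x(0))) = √(2784 - 5*(-4)) = √(2784 + 20) = √2804 = 2*√701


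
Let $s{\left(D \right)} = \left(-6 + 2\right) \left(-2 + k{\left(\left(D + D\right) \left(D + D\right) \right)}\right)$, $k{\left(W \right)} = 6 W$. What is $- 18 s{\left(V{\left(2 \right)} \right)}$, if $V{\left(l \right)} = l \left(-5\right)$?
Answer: $172656$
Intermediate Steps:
$V{\left(l \right)} = - 5 l$
$s{\left(D \right)} = 8 - 96 D^{2}$ ($s{\left(D \right)} = \left(-6 + 2\right) \left(-2 + 6 \left(D + D\right) \left(D + D\right)\right) = - 4 \left(-2 + 6 \cdot 2 D 2 D\right) = - 4 \left(-2 + 6 \cdot 4 D^{2}\right) = - 4 \left(-2 + 24 D^{2}\right) = 8 - 96 D^{2}$)
$- 18 s{\left(V{\left(2 \right)} \right)} = - 18 \left(8 - 96 \left(\left(-5\right) 2\right)^{2}\right) = - 18 \left(8 - 96 \left(-10\right)^{2}\right) = - 18 \left(8 - 9600\right) = \left(-18\right) \left(-9592\right) = 172656$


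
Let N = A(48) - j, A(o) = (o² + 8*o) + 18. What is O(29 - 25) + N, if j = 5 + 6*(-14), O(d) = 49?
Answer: 2834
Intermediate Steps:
A(o) = 18 + o² + 8*o
j = -79 (j = 5 - 84 = -79)
N = 2785 (N = (18 + 48² + 8*48) - 1*(-79) = (18 + 2304 + 384) + 79 = 2706 + 79 = 2785)
O(29 - 25) + N = 49 + 2785 = 2834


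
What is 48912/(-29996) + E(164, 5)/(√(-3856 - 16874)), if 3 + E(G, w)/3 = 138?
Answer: -12228/7499 - 27*I*√20730/1382 ≈ -1.6306 - 2.8129*I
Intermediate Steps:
E(G, w) = 405 (E(G, w) = -9 + 3*138 = -9 + 414 = 405)
48912/(-29996) + E(164, 5)/(√(-3856 - 16874)) = 48912/(-29996) + 405/(√(-3856 - 16874)) = 48912*(-1/29996) + 405/(√(-20730)) = -12228/7499 + 405/((I*√20730)) = -12228/7499 + 405*(-I*√20730/20730) = -12228/7499 - 27*I*√20730/1382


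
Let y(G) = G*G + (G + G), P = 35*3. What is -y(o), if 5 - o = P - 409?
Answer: -96099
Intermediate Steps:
P = 105
o = 309 (o = 5 - (105 - 409) = 5 - 1*(-304) = 5 + 304 = 309)
y(G) = G² + 2*G
-y(o) = -309*(2 + 309) = -309*311 = -1*96099 = -96099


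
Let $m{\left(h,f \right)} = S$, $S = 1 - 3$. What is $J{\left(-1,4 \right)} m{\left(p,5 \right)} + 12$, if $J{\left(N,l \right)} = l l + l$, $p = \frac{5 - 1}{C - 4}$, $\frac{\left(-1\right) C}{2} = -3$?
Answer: $-28$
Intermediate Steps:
$C = 6$ ($C = \left(-2\right) \left(-3\right) = 6$)
$p = 2$ ($p = \frac{5 - 1}{6 - 4} = \frac{4}{2} = 4 \cdot \frac{1}{2} = 2$)
$J{\left(N,l \right)} = l + l^{2}$ ($J{\left(N,l \right)} = l^{2} + l = l + l^{2}$)
$S = -2$
$m{\left(h,f \right)} = -2$
$J{\left(-1,4 \right)} m{\left(p,5 \right)} + 12 = 4 \left(1 + 4\right) \left(-2\right) + 12 = 4 \cdot 5 \left(-2\right) + 12 = 20 \left(-2\right) + 12 = -40 + 12 = -28$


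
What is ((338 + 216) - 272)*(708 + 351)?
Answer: 298638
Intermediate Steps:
((338 + 216) - 272)*(708 + 351) = (554 - 272)*1059 = 282*1059 = 298638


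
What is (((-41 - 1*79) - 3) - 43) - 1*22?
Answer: -188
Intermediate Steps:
(((-41 - 1*79) - 3) - 43) - 1*22 = (((-41 - 79) - 3) - 43) - 22 = ((-120 - 3) - 43) - 22 = (-123 - 43) - 22 = -166 - 22 = -188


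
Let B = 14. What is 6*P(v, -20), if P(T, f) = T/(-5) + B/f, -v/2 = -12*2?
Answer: -309/5 ≈ -61.800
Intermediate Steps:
v = 48 (v = -(-24)*2 = -2*(-24) = 48)
P(T, f) = 14/f - T/5 (P(T, f) = T/(-5) + 14/f = T*(-⅕) + 14/f = -T/5 + 14/f = 14/f - T/5)
6*P(v, -20) = 6*(14/(-20) - ⅕*48) = 6*(14*(-1/20) - 48/5) = 6*(-7/10 - 48/5) = 6*(-103/10) = -309/5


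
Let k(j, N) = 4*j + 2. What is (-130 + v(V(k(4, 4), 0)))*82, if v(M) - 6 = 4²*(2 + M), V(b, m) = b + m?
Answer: 16072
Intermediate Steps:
k(j, N) = 2 + 4*j
v(M) = 38 + 16*M (v(M) = 6 + 4²*(2 + M) = 6 + 16*(2 + M) = 6 + (32 + 16*M) = 38 + 16*M)
(-130 + v(V(k(4, 4), 0)))*82 = (-130 + (38 + 16*((2 + 4*4) + 0)))*82 = (-130 + (38 + 16*((2 + 16) + 0)))*82 = (-130 + (38 + 16*(18 + 0)))*82 = (-130 + (38 + 16*18))*82 = (-130 + (38 + 288))*82 = (-130 + 326)*82 = 196*82 = 16072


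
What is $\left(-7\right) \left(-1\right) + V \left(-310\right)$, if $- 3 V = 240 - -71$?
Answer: $\frac{96431}{3} \approx 32144.0$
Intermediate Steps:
$V = - \frac{311}{3}$ ($V = - \frac{240 - -71}{3} = - \frac{240 + 71}{3} = \left(- \frac{1}{3}\right) 311 = - \frac{311}{3} \approx -103.67$)
$\left(-7\right) \left(-1\right) + V \left(-310\right) = \left(-7\right) \left(-1\right) - - \frac{96410}{3} = 7 + \frac{96410}{3} = \frac{96431}{3}$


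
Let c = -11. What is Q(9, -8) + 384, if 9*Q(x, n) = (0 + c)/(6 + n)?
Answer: 6923/18 ≈ 384.61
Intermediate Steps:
Q(x, n) = -11/(9*(6 + n)) (Q(x, n) = ((0 - 11)/(6 + n))/9 = (-11/(6 + n))/9 = -11/(9*(6 + n)))
Q(9, -8) + 384 = -11/(54 + 9*(-8)) + 384 = -11/(54 - 72) + 384 = -11/(-18) + 384 = -11*(-1/18) + 384 = 11/18 + 384 = 6923/18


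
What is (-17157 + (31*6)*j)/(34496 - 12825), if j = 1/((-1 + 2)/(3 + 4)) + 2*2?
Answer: -15111/21671 ≈ -0.69729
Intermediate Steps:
j = 11 (j = 1/(1/7) + 4 = 7 + 4 = 11)
(-17157 + (31*6)*j)/(34496 - 12825) = (-17157 + (31*6)*11)/(34496 - 12825) = (-17157 + 186*11)/21671 = (-17157 + 2046)*(1/21671) = -15111*1/21671 = -15111/21671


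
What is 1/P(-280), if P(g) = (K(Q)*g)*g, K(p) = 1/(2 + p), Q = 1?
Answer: 3/78400 ≈ 3.8265e-5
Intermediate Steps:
P(g) = g²/3 (P(g) = (g/(2 + 1))*g = (g/3)*g = g²/3)
1/P(-280) = 1/((⅓)*(-280)²) = 1/((⅓)*78400) = 1/(78400/3) = 3/78400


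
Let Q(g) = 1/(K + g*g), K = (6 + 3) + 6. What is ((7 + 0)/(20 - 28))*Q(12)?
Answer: -7/1272 ≈ -0.0055031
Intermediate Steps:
K = 15 (K = 9 + 6 = 15)
Q(g) = 1/(15 + g²) (Q(g) = 1/(15 + g*g) = 1/(15 + g²))
((7 + 0)/(20 - 28))*Q(12) = ((7 + 0)/(20 - 28))/(15 + 12²) = (7/(-8))/(15 + 144) = (7*(-⅛))/159 = -7/8*1/159 = -7/1272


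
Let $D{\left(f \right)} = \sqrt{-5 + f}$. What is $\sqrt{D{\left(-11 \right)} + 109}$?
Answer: $\sqrt{109 + 4 i} \approx 10.442 + 0.1915 i$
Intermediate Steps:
$\sqrt{D{\left(-11 \right)} + 109} = \sqrt{\sqrt{-5 - 11} + 109} = \sqrt{\sqrt{-16} + 109} = \sqrt{4 i + 109} = \sqrt{109 + 4 i}$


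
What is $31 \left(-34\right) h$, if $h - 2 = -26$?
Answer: $25296$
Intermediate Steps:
$h = -24$ ($h = 2 - 26 = -24$)
$31 \left(-34\right) h = 31 \left(-34\right) \left(-24\right) = \left(-1054\right) \left(-24\right) = 25296$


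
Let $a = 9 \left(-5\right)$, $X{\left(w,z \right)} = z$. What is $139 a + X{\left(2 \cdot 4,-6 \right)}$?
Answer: $-6261$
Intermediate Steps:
$a = -45$
$139 a + X{\left(2 \cdot 4,-6 \right)} = 139 \left(-45\right) - 6 = -6255 - 6 = -6261$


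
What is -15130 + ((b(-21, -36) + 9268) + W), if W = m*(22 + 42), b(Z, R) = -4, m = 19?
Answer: -4650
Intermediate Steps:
W = 1216 (W = 19*(22 + 42) = 19*64 = 1216)
-15130 + ((b(-21, -36) + 9268) + W) = -15130 + ((-4 + 9268) + 1216) = -15130 + (9264 + 1216) = -15130 + 10480 = -4650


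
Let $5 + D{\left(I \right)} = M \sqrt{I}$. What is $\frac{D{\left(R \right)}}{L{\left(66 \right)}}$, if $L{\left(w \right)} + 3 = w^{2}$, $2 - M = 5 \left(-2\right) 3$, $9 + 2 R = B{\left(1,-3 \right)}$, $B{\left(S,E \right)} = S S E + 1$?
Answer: $- \frac{5}{4353} + \frac{16 i \sqrt{22}}{4353} \approx -0.0011486 + 0.01724 i$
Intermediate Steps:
$B{\left(S,E \right)} = 1 + E S^{2}$ ($B{\left(S,E \right)} = S^{2} E + 1 = E S^{2} + 1 = 1 + E S^{2}$)
$R = - \frac{11}{2}$ ($R = - \frac{9}{2} + \frac{1 - 3 \cdot 1^{2}}{2} = - \frac{9}{2} + \frac{1 - 3}{2} = - \frac{9}{2} + \frac{1}{2} \left(-2\right) = - \frac{9}{2} - 1 = - \frac{11}{2} \approx -5.5$)
$M = 32$ ($M = 2 - 5 \left(-2\right) 3 = 2 - \left(-10\right) 3 = 2 - -30 = 2 + 30 = 32$)
$D{\left(I \right)} = -5 + 32 \sqrt{I}$
$L{\left(w \right)} = -3 + w^{2}$
$\frac{D{\left(R \right)}}{L{\left(66 \right)}} = \frac{-5 + 32 \sqrt{- \frac{11}{2}}}{-3 + 66^{2}} = \frac{-5 + 32 \frac{i \sqrt{22}}{2}}{-3 + 4356} = \frac{-5 + 16 i \sqrt{22}}{4353} = \left(-5 + 16 i \sqrt{22}\right) \frac{1}{4353} = - \frac{5}{4353} + \frac{16 i \sqrt{22}}{4353}$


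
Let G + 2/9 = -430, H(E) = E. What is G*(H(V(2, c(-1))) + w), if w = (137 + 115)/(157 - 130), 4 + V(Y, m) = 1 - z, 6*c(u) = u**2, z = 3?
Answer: -38720/27 ≈ -1434.1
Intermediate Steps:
c(u) = u**2/6
V(Y, m) = -6 (V(Y, m) = -4 + (1 - 1*3) = -4 + (1 - 3) = -4 - 2 = -6)
G = -3872/9 (G = -2/9 - 430 = -3872/9 ≈ -430.22)
w = 28/3 (w = 252/27 = 252*(1/27) = 28/3 ≈ 9.3333)
G*(H(V(2, c(-1))) + w) = -3872*(-6 + 28/3)/9 = -3872/9*10/3 = -38720/27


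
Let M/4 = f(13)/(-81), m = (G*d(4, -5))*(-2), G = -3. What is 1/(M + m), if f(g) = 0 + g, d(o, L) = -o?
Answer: -81/1996 ≈ -0.040581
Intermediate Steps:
f(g) = g
m = -24 (m = -(-3)*4*(-2) = -3*(-4)*(-2) = 12*(-2) = -24)
M = -52/81 (M = 4*(13/(-81)) = 4*(13*(-1/81)) = 4*(-13/81) = -52/81 ≈ -0.64198)
1/(M + m) = 1/(-52/81 - 24) = 1/(-1996/81) = -81/1996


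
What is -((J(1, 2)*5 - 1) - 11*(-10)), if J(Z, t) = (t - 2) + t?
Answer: -119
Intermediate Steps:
J(Z, t) = -2 + 2*t (J(Z, t) = (-2 + t) + t = -2 + 2*t)
-((J(1, 2)*5 - 1) - 11*(-10)) = -(((-2 + 2*2)*5 - 1) - 11*(-10)) = -(((-2 + 4)*5 - 1) + 110) = -((2*5 - 1) + 110) = -((10 - 1) + 110) = -(9 + 110) = -1*119 = -119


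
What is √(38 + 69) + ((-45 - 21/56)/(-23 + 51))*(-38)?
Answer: 6897/112 + √107 ≈ 71.924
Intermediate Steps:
√(38 + 69) + ((-45 - 21/56)/(-23 + 51))*(-38) = √107 + ((-45 - 21*1/56)/28)*(-38) = √107 + ((-45 - 3/8)*(1/28))*(-38) = √107 - 363/8*1/28*(-38) = √107 - 363/224*(-38) = √107 + 6897/112 = 6897/112 + √107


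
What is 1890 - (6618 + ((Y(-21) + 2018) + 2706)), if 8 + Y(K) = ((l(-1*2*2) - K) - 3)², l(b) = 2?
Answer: -9844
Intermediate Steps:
Y(K) = -8 + (-1 - K)² (Y(K) = -8 + ((2 - K) - 3)² = -8 + (-1 - K)²)
1890 - (6618 + ((Y(-21) + 2018) + 2706)) = 1890 - (6618 + (((-8 + (1 - 21)²) + 2018) + 2706)) = 1890 - (6618 + (((-8 + (-20)²) + 2018) + 2706)) = 1890 - (6618 + (((-8 + 400) + 2018) + 2706)) = 1890 - (6618 + ((392 + 2018) + 2706)) = 1890 - (6618 + (2410 + 2706)) = 1890 - (6618 + 5116) = 1890 - 1*11734 = 1890 - 11734 = -9844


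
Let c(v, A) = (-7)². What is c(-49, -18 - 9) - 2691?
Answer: -2642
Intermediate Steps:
c(v, A) = 49
c(-49, -18 - 9) - 2691 = 49 - 2691 = -2642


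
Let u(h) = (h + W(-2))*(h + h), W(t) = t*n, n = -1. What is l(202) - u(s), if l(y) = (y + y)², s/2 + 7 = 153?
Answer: -8480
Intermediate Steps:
s = 292 (s = -14 + 2*153 = -14 + 306 = 292)
W(t) = -t (W(t) = t*(-1) = -t)
l(y) = 4*y² (l(y) = (2*y)² = 4*y²)
u(h) = 2*h*(2 + h) (u(h) = (h - 1*(-2))*(h + h) = (h + 2)*(2*h) = (2 + h)*(2*h) = 2*h*(2 + h))
l(202) - u(s) = 4*202² - 2*292*(2 + 292) = 4*40804 - 2*292*294 = 163216 - 1*171696 = 163216 - 171696 = -8480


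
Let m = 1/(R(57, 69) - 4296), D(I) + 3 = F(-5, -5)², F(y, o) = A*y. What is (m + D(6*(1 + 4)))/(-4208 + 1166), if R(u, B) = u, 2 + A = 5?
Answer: -72389/991926 ≈ -0.072978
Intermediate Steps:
A = 3 (A = -2 + 5 = 3)
F(y, o) = 3*y
D(I) = 222 (D(I) = -3 + (3*(-5))² = -3 + (-15)² = -3 + 225 = 222)
m = -1/4239 (m = 1/(57 - 4296) = 1/(-4239) = -1/4239 ≈ -0.00023590)
(m + D(6*(1 + 4)))/(-4208 + 1166) = (-1/4239 + 222)/(-4208 + 1166) = (941057/4239)/(-3042) = (941057/4239)*(-1/3042) = -72389/991926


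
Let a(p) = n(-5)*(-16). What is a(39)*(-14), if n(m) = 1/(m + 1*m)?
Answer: -112/5 ≈ -22.400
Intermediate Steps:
n(m) = 1/(2*m) (n(m) = 1/(m + m) = 1/(2*m))
a(p) = 8/5 (a(p) = ((½)/(-5))*(-16) = ((½)*(-⅕))*(-16) = -⅒*(-16) = 8/5)
a(39)*(-14) = (8/5)*(-14) = -112/5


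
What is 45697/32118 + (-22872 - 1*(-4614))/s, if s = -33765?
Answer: 709789883/361488090 ≈ 1.9635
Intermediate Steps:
45697/32118 + (-22872 - 1*(-4614))/s = 45697/32118 + (-22872 - 1*(-4614))/(-33765) = 45697*(1/32118) + (-22872 + 4614)*(-1/33765) = 45697/32118 - 18258*(-1/33765) = 45697/32118 + 6086/11255 = 709789883/361488090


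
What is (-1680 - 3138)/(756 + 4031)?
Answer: -4818/4787 ≈ -1.0065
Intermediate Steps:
(-1680 - 3138)/(756 + 4031) = -4818/4787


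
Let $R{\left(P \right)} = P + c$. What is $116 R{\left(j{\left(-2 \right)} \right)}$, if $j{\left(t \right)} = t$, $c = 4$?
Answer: $232$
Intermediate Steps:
$R{\left(P \right)} = 4 + P$ ($R{\left(P \right)} = P + 4 = 4 + P$)
$116 R{\left(j{\left(-2 \right)} \right)} = 116 \left(4 - 2\right) = 116 \cdot 2 = 232$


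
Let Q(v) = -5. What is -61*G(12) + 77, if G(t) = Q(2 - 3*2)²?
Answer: -1448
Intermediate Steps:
G(t) = 25 (G(t) = (-5)² = 25)
-61*G(12) + 77 = -61*25 + 77 = -1525 + 77 = -1448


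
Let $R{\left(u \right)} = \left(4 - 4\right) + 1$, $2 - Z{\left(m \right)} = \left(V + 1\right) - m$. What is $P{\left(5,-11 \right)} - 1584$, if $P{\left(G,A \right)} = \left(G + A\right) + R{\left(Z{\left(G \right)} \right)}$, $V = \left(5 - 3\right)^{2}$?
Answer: $-1589$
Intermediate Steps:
$V = 4$ ($V = 2^{2} = 4$)
$Z{\left(m \right)} = -3 + m$ ($Z{\left(m \right)} = 2 - \left(\left(4 + 1\right) - m\right) = 2 - \left(5 - m\right) = 2 + \left(-5 + m\right) = -3 + m$)
$R{\left(u \right)} = 1$ ($R{\left(u \right)} = 0 + 1 = 1$)
$P{\left(G,A \right)} = 1 + A + G$ ($P{\left(G,A \right)} = \left(G + A\right) + 1 = \left(A + G\right) + 1 = 1 + A + G$)
$P{\left(5,-11 \right)} - 1584 = \left(1 - 11 + 5\right) - 1584 = -5 - 1584 = -1589$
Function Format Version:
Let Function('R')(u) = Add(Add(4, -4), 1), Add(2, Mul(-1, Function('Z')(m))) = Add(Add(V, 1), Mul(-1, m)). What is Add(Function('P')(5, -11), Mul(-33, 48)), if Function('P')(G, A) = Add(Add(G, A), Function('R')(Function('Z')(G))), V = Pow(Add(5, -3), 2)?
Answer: -1589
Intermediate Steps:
V = 4 (V = Pow(2, 2) = 4)
Function('Z')(m) = Add(-3, m) (Function('Z')(m) = Add(2, Mul(-1, Add(Add(4, 1), Mul(-1, m)))) = Add(2, Mul(-1, Add(5, Mul(-1, m)))) = Add(2, Add(-5, m)) = Add(-3, m))
Function('R')(u) = 1 (Function('R')(u) = Add(0, 1) = 1)
Function('P')(G, A) = Add(1, A, G) (Function('P')(G, A) = Add(Add(G, A), 1) = Add(Add(A, G), 1) = Add(1, A, G))
Add(Function('P')(5, -11), Mul(-33, 48)) = Add(Add(1, -11, 5), Mul(-33, 48)) = Add(-5, -1584) = -1589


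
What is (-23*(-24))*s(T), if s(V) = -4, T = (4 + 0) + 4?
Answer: -2208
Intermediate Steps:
T = 8 (T = 4 + 4 = 8)
(-23*(-24))*s(T) = -23*(-24)*(-4) = 552*(-4) = -2208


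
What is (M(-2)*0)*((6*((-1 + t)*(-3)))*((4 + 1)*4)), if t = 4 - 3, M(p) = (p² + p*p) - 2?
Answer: 0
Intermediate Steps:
M(p) = -2 + 2*p² (M(p) = (p² + p²) - 2 = 2*p² - 2 = -2 + 2*p²)
t = 1
(M(-2)*0)*((6*((-1 + t)*(-3)))*((4 + 1)*4)) = ((-2 + 2*(-2)²)*0)*((6*((-1 + 1)*(-3)))*((4 + 1)*4)) = ((-2 + 2*4)*0)*((6*(0*(-3)))*(5*4)) = ((-2 + 8)*0)*((6*0)*20) = (6*0)*(0*20) = 0*0 = 0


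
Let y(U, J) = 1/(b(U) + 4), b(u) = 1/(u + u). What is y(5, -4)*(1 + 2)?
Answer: 30/41 ≈ 0.73171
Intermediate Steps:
b(u) = 1/(2*u)
y(U, J) = 1/(4 + 1/(2*U)) (y(U, J) = 1/(1/(2*U) + 4) = 1/(4 + 1/(2*U)))
y(5, -4)*(1 + 2) = (2*5/(1 + 8*5))*(1 + 2) = (2*5/(1 + 40))*3 = (2*5/41)*3 = (2*5*(1/41))*3 = (10/41)*3 = 30/41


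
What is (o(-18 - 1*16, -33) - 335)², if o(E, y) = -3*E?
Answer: 54289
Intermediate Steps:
(o(-18 - 1*16, -33) - 335)² = (-3*(-18 - 1*16) - 335)² = (-3*(-18 - 16) - 335)² = (-3*(-34) - 335)² = (102 - 335)² = (-233)² = 54289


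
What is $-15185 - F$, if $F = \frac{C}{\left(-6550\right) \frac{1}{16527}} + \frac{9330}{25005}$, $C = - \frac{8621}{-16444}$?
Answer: $- \frac{2726289692901311}{179549569400} \approx -15184.0$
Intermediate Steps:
$C = \frac{8621}{16444}$ ($C = \left(-8621\right) \left(- \frac{1}{16444}\right) = \frac{8621}{16444} \approx 0.52426$)
$F = - \frac{170518437689}{179549569400}$ ($F = \frac{8621}{16444 \left(- \frac{6550}{16527}\right)} + \frac{9330}{25005} = \frac{8621}{16444 \left(\left(-6550\right) \frac{1}{16527}\right)} + 9330 \cdot \frac{1}{25005} = \frac{8621}{16444 \left(- \frac{6550}{16527}\right)} + \frac{622}{1667} = \frac{8621}{16444} \left(- \frac{16527}{6550}\right) + \frac{622}{1667} = - \frac{142479267}{107708200} + \frac{622}{1667} = - \frac{170518437689}{179549569400} \approx -0.9497$)
$-15185 - F = -15185 - - \frac{170518437689}{179549569400} = -15185 + \frac{170518437689}{179549569400} = - \frac{2726289692901311}{179549569400}$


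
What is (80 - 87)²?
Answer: 49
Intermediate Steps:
(80 - 87)² = (-7)² = 49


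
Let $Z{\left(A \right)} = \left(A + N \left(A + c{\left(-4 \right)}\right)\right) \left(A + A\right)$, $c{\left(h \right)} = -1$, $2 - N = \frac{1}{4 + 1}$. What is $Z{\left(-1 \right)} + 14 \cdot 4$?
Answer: $\frac{326}{5} \approx 65.2$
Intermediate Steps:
$N = \frac{9}{5}$ ($N = 2 - \frac{1}{4 + 1} = 2 - \frac{1}{5} = \frac{9}{5} \approx 1.8$)
$Z{\left(A \right)} = 2 A \left(- \frac{9}{5} + \frac{14 A}{5}\right)$ ($Z{\left(A \right)} = \left(A + \frac{9 \left(A - 1\right)}{5}\right) \left(A + A\right) = \left(A + \frac{9 \left(-1 + A\right)}{5}\right) 2 A = \left(A + \left(- \frac{9}{5} + \frac{9 A}{5}\right)\right) 2 A = \left(- \frac{9}{5} + \frac{14 A}{5}\right) 2 A = 2 A \left(- \frac{9}{5} + \frac{14 A}{5}\right)$)
$Z{\left(-1 \right)} + 14 \cdot 4 = \frac{2}{5} \left(-1\right) \left(-9 + 14 \left(-1\right)\right) + 14 \cdot 4 = \frac{2}{5} \left(-1\right) \left(-9 - 14\right) + 56 = \frac{2}{5} \left(-1\right) \left(-23\right) + 56 = \frac{46}{5} + 56 = \frac{326}{5}$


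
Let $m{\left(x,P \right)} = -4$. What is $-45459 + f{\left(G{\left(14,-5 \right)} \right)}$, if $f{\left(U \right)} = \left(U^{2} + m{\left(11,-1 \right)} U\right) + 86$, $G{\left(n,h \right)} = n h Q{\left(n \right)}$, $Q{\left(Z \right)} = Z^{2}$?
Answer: $188247907$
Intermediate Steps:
$G{\left(n,h \right)} = h n^{3}$ ($G{\left(n,h \right)} = n h n^{2} = h n n^{2} = h n^{3}$)
$f{\left(U \right)} = 86 + U^{2} - 4 U$ ($f{\left(U \right)} = \left(U^{2} - 4 U\right) + 86 = 86 + U^{2} - 4 U$)
$-45459 + f{\left(G{\left(14,-5 \right)} \right)} = -45459 + \left(86 + \left(- 5 \cdot 14^{3}\right)^{2} - 4 \left(- 5 \cdot 14^{3}\right)\right) = -45459 + \left(86 + \left(\left(-5\right) 2744\right)^{2} - 4 \left(\left(-5\right) 2744\right)\right) = -45459 + \left(86 + \left(-13720\right)^{2} - -54880\right) = -45459 + \left(86 + 188238400 + 54880\right) = -45459 + 188293366 = 188247907$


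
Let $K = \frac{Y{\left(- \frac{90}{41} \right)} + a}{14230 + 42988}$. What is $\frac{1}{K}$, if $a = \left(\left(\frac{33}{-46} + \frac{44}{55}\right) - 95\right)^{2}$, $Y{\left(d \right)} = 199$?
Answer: $\frac{432404600}{69588523} \approx 6.2137$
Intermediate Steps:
$a = \frac{476592561}{52900}$ ($a = \left(\left(33 \left(- \frac{1}{46}\right) + 44 \cdot \frac{1}{55}\right) - 95\right)^{2} = \left(\left(- \frac{33}{46} + \frac{4}{5}\right) - 95\right)^{2} = \left(\frac{19}{230} - 95\right)^{2} = \left(- \frac{21831}{230}\right)^{2} = \frac{476592561}{52900} \approx 9009.3$)
$K = \frac{69588523}{432404600}$ ($K = \frac{199 + \frac{476592561}{52900}}{14230 + 42988} = \frac{487119661}{52900 \cdot 57218} = \frac{487119661}{52900} \cdot \frac{1}{57218} = \frac{69588523}{432404600} \approx 0.16093$)
$\frac{1}{K} = \frac{1}{\frac{69588523}{432404600}} = \frac{432404600}{69588523}$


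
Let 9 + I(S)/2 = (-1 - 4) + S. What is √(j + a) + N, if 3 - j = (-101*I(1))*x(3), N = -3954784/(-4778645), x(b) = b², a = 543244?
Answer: 3954784/4778645 + √519613 ≈ 721.67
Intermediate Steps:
I(S) = -28 + 2*S (I(S) = -18 + 2*((-1 - 4) + S) = -18 + 2*(-5 + S) = -18 + (-10 + 2*S) = -28 + 2*S)
N = 3954784/4778645 (N = -3954784*(-1/4778645) = 3954784/4778645 ≈ 0.82759)
j = -23631 (j = 3 - (-101*(-28 + 2*1))*3² = 3 - (-101*(-28 + 2))*9 = 3 - (-101*(-26))*9 = 3 - 2626*9 = 3 - 1*23634 = 3 - 23634 = -23631)
√(j + a) + N = √(-23631 + 543244) + 3954784/4778645 = √519613 + 3954784/4778645 = 3954784/4778645 + √519613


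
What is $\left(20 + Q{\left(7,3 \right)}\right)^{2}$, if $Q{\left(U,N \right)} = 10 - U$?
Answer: $529$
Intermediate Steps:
$\left(20 + Q{\left(7,3 \right)}\right)^{2} = \left(20 + \left(10 - 7\right)\right)^{2} = \left(20 + 3\right)^{2} = 23^{2} = 529$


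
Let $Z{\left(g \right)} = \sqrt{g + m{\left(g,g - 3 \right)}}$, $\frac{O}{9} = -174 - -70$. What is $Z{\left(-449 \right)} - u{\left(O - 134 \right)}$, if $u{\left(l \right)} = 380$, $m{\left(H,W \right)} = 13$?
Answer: $-380 + 2 i \sqrt{109} \approx -380.0 + 20.881 i$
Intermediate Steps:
$O = -936$ ($O = 9 \left(-174 - -70\right) = 9 \left(-174 + 70\right) = 9 \left(-104\right) = -936$)
$Z{\left(g \right)} = \sqrt{13 + g}$ ($Z{\left(g \right)} = \sqrt{g + 13} = \sqrt{13 + g}$)
$Z{\left(-449 \right)} - u{\left(O - 134 \right)} = \sqrt{13 - 449} - 380 = \sqrt{-436} - 380 = 2 i \sqrt{109} - 380 = -380 + 2 i \sqrt{109}$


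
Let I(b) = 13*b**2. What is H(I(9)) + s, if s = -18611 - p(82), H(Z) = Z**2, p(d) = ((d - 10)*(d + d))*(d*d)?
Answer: -78306794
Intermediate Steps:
p(d) = 2*d**3*(-10 + d) (p(d) = ((-10 + d)*(2*d))*d**2 = (2*d*(-10 + d))*d**2 = 2*d**3*(-10 + d))
s = -79415603 (s = -18611 - 2*82**3*(-10 + 82) = -18611 - 2*551368*72 = -18611 - 1*79396992 = -18611 - 79396992 = -79415603)
H(I(9)) + s = (13*9**2)**2 - 79415603 = (13*81)**2 - 79415603 = 1053**2 - 79415603 = 1108809 - 79415603 = -78306794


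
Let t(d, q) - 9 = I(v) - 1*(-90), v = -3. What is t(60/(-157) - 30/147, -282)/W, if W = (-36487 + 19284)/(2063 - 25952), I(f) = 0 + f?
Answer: 2293344/17203 ≈ 133.31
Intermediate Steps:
I(f) = f
W = 17203/23889 (W = -17203/(-23889) = -17203*(-1/23889) = 17203/23889 ≈ 0.72012)
t(d, q) = 96 (t(d, q) = 9 + (-3 - 1*(-90)) = 9 + (-3 + 90) = 9 + 87 = 96)
t(60/(-157) - 30/147, -282)/W = 96/(17203/23889) = 96*(23889/17203) = 2293344/17203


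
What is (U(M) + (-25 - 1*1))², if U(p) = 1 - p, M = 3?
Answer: 784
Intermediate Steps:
(U(M) + (-25 - 1*1))² = ((1 - 1*3) + (-25 - 1*1))² = ((1 - 3) + (-25 - 1))² = (-2 - 26)² = (-28)² = 784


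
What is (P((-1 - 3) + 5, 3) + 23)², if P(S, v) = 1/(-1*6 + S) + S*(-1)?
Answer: 11881/25 ≈ 475.24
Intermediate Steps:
P(S, v) = 1/(-6 + S) - S
(P((-1 - 3) + 5, 3) + 23)² = ((1 - ((-1 - 3) + 5)² + 6*((-1 - 3) + 5))/(-6 + ((-1 - 3) + 5)) + 23)² = ((1 - (-4 + 5)² + 6*(-4 + 5))/(-6 + (-4 + 5)) + 23)² = ((1 - 1*1² + 6*1)/(-6 + 1) + 23)² = ((1 - 1*1 + 6)/(-5) + 23)² = (-(1 - 1 + 6)/5 + 23)² = (-⅕*6 + 23)² = (-6/5 + 23)² = (109/5)² = 11881/25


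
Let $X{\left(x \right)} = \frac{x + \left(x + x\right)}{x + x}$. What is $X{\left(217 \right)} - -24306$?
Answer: $\frac{48615}{2} \approx 24308.0$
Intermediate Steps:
$X{\left(x \right)} = \frac{3}{2}$ ($X{\left(x \right)} = \frac{x + 2 x}{2 x} = 3 x \frac{1}{2 x} = \frac{3}{2}$)
$X{\left(217 \right)} - -24306 = \frac{3}{2} - -24306 = \frac{3}{2} + 24306 = \frac{48615}{2}$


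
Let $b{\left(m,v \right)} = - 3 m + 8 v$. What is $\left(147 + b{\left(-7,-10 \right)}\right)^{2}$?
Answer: $7744$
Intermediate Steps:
$\left(147 + b{\left(-7,-10 \right)}\right)^{2} = \left(147 + \left(\left(-3\right) \left(-7\right) + 8 \left(-10\right)\right)\right)^{2} = \left(147 + \left(21 - 80\right)\right)^{2} = \left(147 - 59\right)^{2} = 88^{2} = 7744$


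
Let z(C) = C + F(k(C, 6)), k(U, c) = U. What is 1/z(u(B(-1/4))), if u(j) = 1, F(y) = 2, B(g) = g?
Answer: ⅓ ≈ 0.33333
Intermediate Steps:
z(C) = 2 + C (z(C) = C + 2 = 2 + C)
1/z(u(B(-1/4))) = 1/(2 + 1) = 1/3 = ⅓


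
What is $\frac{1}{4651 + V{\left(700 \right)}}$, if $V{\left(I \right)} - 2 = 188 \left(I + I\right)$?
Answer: $\frac{1}{267853} \approx 3.7334 \cdot 10^{-6}$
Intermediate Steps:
$V{\left(I \right)} = 2 + 376 I$ ($V{\left(I \right)} = 2 + 188 \left(I + I\right) = 2 + 188 \cdot 2 I = 2 + 376 I$)
$\frac{1}{4651 + V{\left(700 \right)}} = \frac{1}{4651 + \left(2 + 376 \cdot 700\right)} = \frac{1}{4651 + \left(2 + 263200\right)} = \frac{1}{4651 + 263202} = \frac{1}{267853}$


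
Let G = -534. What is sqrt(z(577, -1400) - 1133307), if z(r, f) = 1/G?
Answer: I*sqrt(323169291426)/534 ≈ 1064.6*I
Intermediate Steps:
z(r, f) = -1/534 (z(r, f) = 1/(-534) = -1/534)
sqrt(z(577, -1400) - 1133307) = sqrt(-1/534 - 1133307) = sqrt(-605185939/534) = I*sqrt(323169291426)/534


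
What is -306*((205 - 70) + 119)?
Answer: -77724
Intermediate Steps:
-306*((205 - 70) + 119) = -306*(135 + 119) = -306*254 = -77724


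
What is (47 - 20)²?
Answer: 729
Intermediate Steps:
(47 - 20)² = 27² = 729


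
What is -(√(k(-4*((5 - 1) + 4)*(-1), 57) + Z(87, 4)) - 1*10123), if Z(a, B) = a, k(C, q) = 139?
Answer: 10123 - √226 ≈ 10108.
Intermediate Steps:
-(√(k(-4*((5 - 1) + 4)*(-1), 57) + Z(87, 4)) - 1*10123) = -(√(139 + 87) - 1*10123) = -(√226 - 10123) = -(-10123 + √226) = 10123 - √226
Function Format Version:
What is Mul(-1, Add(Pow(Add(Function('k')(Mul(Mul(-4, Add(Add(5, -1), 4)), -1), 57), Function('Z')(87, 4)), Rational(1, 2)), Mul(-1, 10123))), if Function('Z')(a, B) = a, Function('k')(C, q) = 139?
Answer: Add(10123, Mul(-1, Pow(226, Rational(1, 2)))) ≈ 10108.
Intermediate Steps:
Mul(-1, Add(Pow(Add(Function('k')(Mul(Mul(-4, Add(Add(5, -1), 4)), -1), 57), Function('Z')(87, 4)), Rational(1, 2)), Mul(-1, 10123))) = Mul(-1, Add(Pow(Add(139, 87), Rational(1, 2)), Mul(-1, 10123))) = Mul(-1, Add(Pow(226, Rational(1, 2)), -10123)) = Mul(-1, Add(-10123, Pow(226, Rational(1, 2)))) = Add(10123, Mul(-1, Pow(226, Rational(1, 2))))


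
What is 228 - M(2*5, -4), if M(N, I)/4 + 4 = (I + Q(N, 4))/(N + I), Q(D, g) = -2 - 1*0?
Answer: 248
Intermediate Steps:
Q(D, g) = -2 (Q(D, g) = -2 + 0 = -2)
M(N, I) = -16 + 4*(-2 + I)/(I + N) (M(N, I) = -16 + 4*((I - 2)/(N + I)) = -16 + 4*((-2 + I)/(I + N)) = -16 + 4*(-2 + I)/(I + N))
228 - M(2*5, -4) = 228 - 4*(-2 - 8*5 - 3*(-4))/(-4 + 2*5) = 228 - 4*(-2 - 4*10 + 12)/(-4 + 10) = 228 - 4*(-2 - 40 + 12)/6 = 228 - 4*(-30)/6 = 228 - 1*(-20) = 228 + 20 = 248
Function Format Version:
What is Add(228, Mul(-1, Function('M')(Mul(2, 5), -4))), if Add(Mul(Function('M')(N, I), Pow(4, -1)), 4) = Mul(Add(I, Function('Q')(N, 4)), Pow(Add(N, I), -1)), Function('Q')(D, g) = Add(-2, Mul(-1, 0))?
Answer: 248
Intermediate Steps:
Function('Q')(D, g) = -2 (Function('Q')(D, g) = Add(-2, 0) = -2)
Function('M')(N, I) = Add(-16, Mul(4, Pow(Add(I, N), -1), Add(-2, I))) (Function('M')(N, I) = Add(-16, Mul(4, Mul(Add(I, -2), Pow(Add(N, I), -1)))) = Add(-16, Mul(4, Mul(Add(-2, I), Pow(Add(I, N), -1)))) = Add(-16, Mul(4, Mul(Pow(Add(I, N), -1), Add(-2, I)))) = Add(-16, Mul(4, Pow(Add(I, N), -1), Add(-2, I))))
Add(228, Mul(-1, Function('M')(Mul(2, 5), -4))) = Add(228, Mul(-1, Mul(4, Pow(Add(-4, Mul(2, 5)), -1), Add(-2, Mul(-4, Mul(2, 5)), Mul(-3, -4))))) = Add(228, Mul(-1, Mul(4, Pow(Add(-4, 10), -1), Add(-2, Mul(-4, 10), 12)))) = Add(228, Mul(-1, Mul(4, Pow(6, -1), Add(-2, -40, 12)))) = Add(228, Mul(-1, Mul(4, Rational(1, 6), -30))) = Add(228, Mul(-1, -20)) = Add(228, 20) = 248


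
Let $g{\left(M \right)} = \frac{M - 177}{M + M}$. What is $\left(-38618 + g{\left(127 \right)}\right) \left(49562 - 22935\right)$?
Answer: $- \frac{130592414397}{127} \approx -1.0283 \cdot 10^{9}$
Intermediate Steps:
$g{\left(M \right)} = \frac{-177 + M}{2 M}$
$\left(-38618 + g{\left(127 \right)}\right) \left(49562 - 22935\right) = \left(-38618 + \frac{-177 + 127}{2 \cdot 127}\right) \left(49562 - 22935\right) = \left(-38618 + \frac{1}{2} \cdot \frac{1}{127} \left(-50\right)\right) 26627 = \left(-38618 - \frac{25}{127}\right) 26627 = \left(- \frac{4904511}{127}\right) 26627 = - \frac{130592414397}{127}$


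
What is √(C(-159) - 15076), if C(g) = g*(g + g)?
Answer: √35486 ≈ 188.38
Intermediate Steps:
C(g) = 2*g² (C(g) = g*(2*g) = 2*g²)
√(C(-159) - 15076) = √(2*(-159)² - 15076) = √(2*25281 - 15076) = √(50562 - 15076) = √35486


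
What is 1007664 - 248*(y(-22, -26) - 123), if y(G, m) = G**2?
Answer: 918136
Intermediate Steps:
1007664 - 248*(y(-22, -26) - 123) = 1007664 - 248*((-22)**2 - 123) = 1007664 - 248*(484 - 123) = 1007664 - 248*361 = 1007664 - 89528 = 918136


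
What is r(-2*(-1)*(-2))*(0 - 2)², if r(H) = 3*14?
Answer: 168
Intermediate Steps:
r(H) = 42
r(-2*(-1)*(-2))*(0 - 2)² = 42*(0 - 2)² = 42*(-2)² = 42*4 = 168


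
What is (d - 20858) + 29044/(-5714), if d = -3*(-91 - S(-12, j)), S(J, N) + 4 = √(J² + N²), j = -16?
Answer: -58688731/2857 ≈ -20542.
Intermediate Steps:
S(J, N) = -4 + √(J² + N²)
d = 321 (d = -3*(-91 - (-4 + √((-12)² + (-16)²))) = -3*(-91 - (-4 + √(144 + 256))) = -3*(-91 - (-4 + √400)) = -3*(-91 - (-4 + 20)) = -3*(-91 - 1*16) = -3*(-91 - 16) = -3*(-107) = 321)
(d - 20858) + 29044/(-5714) = (321 - 20858) + 29044/(-5714) = -20537 + 29044*(-1/5714) = -20537 - 14522/2857 = -58688731/2857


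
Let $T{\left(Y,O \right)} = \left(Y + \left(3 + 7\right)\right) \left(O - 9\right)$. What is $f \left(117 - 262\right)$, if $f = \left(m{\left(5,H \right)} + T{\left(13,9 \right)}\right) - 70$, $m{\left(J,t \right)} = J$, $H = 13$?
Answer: $9425$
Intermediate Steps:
$T{\left(Y,O \right)} = \left(-9 + O\right) \left(10 + Y\right)$ ($T{\left(Y,O \right)} = \left(Y + 10\right) \left(-9 + O\right) = \left(10 + Y\right) \left(-9 + O\right) = \left(-9 + O\right) \left(10 + Y\right)$)
$f = -65$ ($f = \left(5 + \left(-90 - 117 + 10 \cdot 9 + 9 \cdot 13\right)\right) - 70 = \left(5 + \left(-90 - 117 + 90 + 117\right)\right) - 70 = \left(5 + 0\right) - 70 = 5 - 70 = -65$)
$f \left(117 - 262\right) = - 65 \left(117 - 262\right) = \left(-65\right) \left(-145\right) = 9425$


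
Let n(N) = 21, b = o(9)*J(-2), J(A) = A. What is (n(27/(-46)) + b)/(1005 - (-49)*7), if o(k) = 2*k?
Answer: -15/1348 ≈ -0.011128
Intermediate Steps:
b = -36 (b = (2*9)*(-2) = 18*(-2) = -36)
(n(27/(-46)) + b)/(1005 - (-49)*7) = (21 - 36)/(1005 - (-49)*7) = -15/(1005 - 49*(-7)) = -15/(1005 + 343) = -15/1348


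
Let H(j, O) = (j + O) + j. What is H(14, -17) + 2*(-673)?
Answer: -1335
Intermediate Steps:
H(j, O) = O + 2*j (H(j, O) = (O + j) + j = O + 2*j)
H(14, -17) + 2*(-673) = (-17 + 2*14) + 2*(-673) = (-17 + 28) - 1346 = 11 - 1346 = -1335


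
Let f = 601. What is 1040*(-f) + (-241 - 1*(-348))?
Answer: -624933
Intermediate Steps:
1040*(-f) + (-241 - 1*(-348)) = 1040*(-1*601) + (-241 - 1*(-348)) = 1040*(-601) + (-241 + 348) = -625040 + 107 = -624933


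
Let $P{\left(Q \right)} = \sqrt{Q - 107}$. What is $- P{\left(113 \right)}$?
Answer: $- \sqrt{6} \approx -2.4495$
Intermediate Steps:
$P{\left(Q \right)} = \sqrt{-107 + Q}$
$- P{\left(113 \right)} = - \sqrt{-107 + 113} = - \sqrt{6}$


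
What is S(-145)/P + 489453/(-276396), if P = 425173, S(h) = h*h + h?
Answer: -67443683963/39172038836 ≈ -1.7217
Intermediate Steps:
S(h) = h + h**2 (S(h) = h**2 + h = h + h**2)
S(-145)/P + 489453/(-276396) = -145*(1 - 145)/425173 + 489453/(-276396) = -145*(-144)*(1/425173) + 489453*(-1/276396) = 20880*(1/425173) - 163151/92132 = 20880/425173 - 163151/92132 = -67443683963/39172038836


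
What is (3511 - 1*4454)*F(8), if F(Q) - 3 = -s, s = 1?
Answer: -1886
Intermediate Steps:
F(Q) = 2 (F(Q) = 3 - 1*1 = 3 - 1 = 2)
(3511 - 1*4454)*F(8) = (3511 - 1*4454)*2 = (3511 - 4454)*2 = -943*2 = -1886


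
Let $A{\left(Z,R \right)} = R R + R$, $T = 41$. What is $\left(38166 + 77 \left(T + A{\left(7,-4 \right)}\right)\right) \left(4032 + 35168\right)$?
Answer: $1656082400$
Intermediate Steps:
$A{\left(Z,R \right)} = R + R^{2}$ ($A{\left(Z,R \right)} = R^{2} + R = R + R^{2}$)
$\left(38166 + 77 \left(T + A{\left(7,-4 \right)}\right)\right) \left(4032 + 35168\right) = \left(38166 + 77 \left(41 - 4 \left(1 - 4\right)\right)\right) \left(4032 + 35168\right) = \left(38166 + 77 \left(41 - -12\right)\right) 39200 = \left(38166 + 77 \left(41 + 12\right)\right) 39200 = \left(38166 + 77 \cdot 53\right) 39200 = \left(38166 + 4081\right) 39200 = 42247 \cdot 39200 = 1656082400$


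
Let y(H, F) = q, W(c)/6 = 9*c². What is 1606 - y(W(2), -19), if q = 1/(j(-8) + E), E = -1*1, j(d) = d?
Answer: 14455/9 ≈ 1606.1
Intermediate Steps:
W(c) = 54*c² (W(c) = 6*(9*c²) = 54*c²)
E = -1
q = -⅑ (q = 1/(-8 - 1) = 1/(-9) = -⅑ ≈ -0.11111)
y(H, F) = -⅑
1606 - y(W(2), -19) = 1606 - 1*(-⅑) = 1606 + ⅑ = 14455/9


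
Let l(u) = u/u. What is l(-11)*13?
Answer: 13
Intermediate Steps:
l(u) = 1
l(-11)*13 = 1*13 = 13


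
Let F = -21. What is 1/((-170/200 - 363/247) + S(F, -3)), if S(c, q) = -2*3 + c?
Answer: -4940/144839 ≈ -0.034107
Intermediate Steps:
S(c, q) = -6 + c
1/((-170/200 - 363/247) + S(F, -3)) = 1/((-170/200 - 363/247) + (-6 - 21)) = 1/((-170*1/200 - 363*1/247) - 27) = 1/((-17/20 - 363/247) - 27) = 1/(-11459/4940 - 27) = 1/(-144839/4940) = -4940/144839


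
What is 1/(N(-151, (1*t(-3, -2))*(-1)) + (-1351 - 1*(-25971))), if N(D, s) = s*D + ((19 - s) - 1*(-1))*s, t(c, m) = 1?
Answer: 1/24750 ≈ 4.0404e-5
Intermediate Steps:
N(D, s) = D*s + s*(20 - s) (N(D, s) = D*s + ((19 - s) + 1)*s = D*s + (20 - s)*s = D*s + s*(20 - s))
1/(N(-151, (1*t(-3, -2))*(-1)) + (-1351 - 1*(-25971))) = 1/(((1*1)*(-1))*(20 - 151 - 1*1*(-1)) + (-1351 - 1*(-25971))) = 1/((1*(-1))*(20 - 151 - (-1)) + (-1351 + 25971)) = 1/(-(20 - 151 - 1*(-1)) + 24620) = 1/(-(20 - 151 + 1) + 24620) = 1/(-1*(-130) + 24620) = 1/(130 + 24620) = 1/24750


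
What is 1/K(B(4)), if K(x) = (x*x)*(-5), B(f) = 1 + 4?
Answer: -1/125 ≈ -0.0080000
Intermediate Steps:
B(f) = 5
K(x) = -5*x² (K(x) = x²*(-5) = -5*x²)
1/K(B(4)) = 1/(-5*5²) = 1/(-5*25) = 1/(-125) = -1/125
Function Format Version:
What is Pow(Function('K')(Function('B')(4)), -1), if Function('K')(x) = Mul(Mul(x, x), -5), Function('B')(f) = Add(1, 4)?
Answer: Rational(-1, 125) ≈ -0.0080000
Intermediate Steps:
Function('B')(f) = 5
Function('K')(x) = Mul(-5, Pow(x, 2)) (Function('K')(x) = Mul(Pow(x, 2), -5) = Mul(-5, Pow(x, 2)))
Pow(Function('K')(Function('B')(4)), -1) = Pow(Mul(-5, Pow(5, 2)), -1) = Pow(Mul(-5, 25), -1) = Pow(-125, -1) = Rational(-1, 125)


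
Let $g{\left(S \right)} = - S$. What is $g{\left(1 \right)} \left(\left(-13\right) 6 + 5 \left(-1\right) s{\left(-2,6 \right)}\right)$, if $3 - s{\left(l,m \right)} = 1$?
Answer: $88$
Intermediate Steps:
$s{\left(l,m \right)} = 2$ ($s{\left(l,m \right)} = 3 - 1 = 2$)
$g{\left(1 \right)} \left(\left(-13\right) 6 + 5 \left(-1\right) s{\left(-2,6 \right)}\right) = \left(-1\right) 1 \left(\left(-13\right) 6 + 5 \left(-1\right) 2\right) = - (-78 - 10) = \left(-1\right) \left(-88\right) = 88$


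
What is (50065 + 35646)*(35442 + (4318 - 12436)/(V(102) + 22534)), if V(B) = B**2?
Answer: 50028674074929/16469 ≈ 3.0377e+9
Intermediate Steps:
(50065 + 35646)*(35442 + (4318 - 12436)/(V(102) + 22534)) = (50065 + 35646)*(35442 + (4318 - 12436)/(102**2 + 22534)) = 85711*(35442 - 8118/(10404 + 22534)) = 85711*(35442 - 8118/32938) = 85711*(35442 - 8118*1/32938) = 85711*(35442 - 4059/16469) = 85711*(583690239/16469) = 50028674074929/16469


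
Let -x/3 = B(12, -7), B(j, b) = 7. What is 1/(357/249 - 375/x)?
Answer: 581/11208 ≈ 0.051838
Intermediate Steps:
x = -21 (x = -3*7 = -21)
1/(357/249 - 375/x) = 1/(357/249 - 375/(-21)) = 1/(357*(1/249) - 375*(-1/21)) = 1/(119/83 + 125/7) = 1/(11208/581) = 581/11208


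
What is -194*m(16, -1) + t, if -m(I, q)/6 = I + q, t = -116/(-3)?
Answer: 52496/3 ≈ 17499.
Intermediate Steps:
t = 116/3 (t = -116*(-⅓) = 116/3 ≈ 38.667)
m(I, q) = -6*I - 6*q (m(I, q) = -6*(I + q) = -6*I - 6*q)
-194*m(16, -1) + t = -194*(-6*16 - 6*(-1)) + 116/3 = -194*(-96 + 6) + 116/3 = -194*(-90) + 116/3 = 17460 + 116/3 = 52496/3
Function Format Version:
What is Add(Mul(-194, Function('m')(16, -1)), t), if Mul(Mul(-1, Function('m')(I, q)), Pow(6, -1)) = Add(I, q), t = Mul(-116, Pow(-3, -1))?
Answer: Rational(52496, 3) ≈ 17499.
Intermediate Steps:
t = Rational(116, 3) (t = Mul(-116, Rational(-1, 3)) = Rational(116, 3) ≈ 38.667)
Function('m')(I, q) = Add(Mul(-6, I), Mul(-6, q)) (Function('m')(I, q) = Mul(-6, Add(I, q)) = Add(Mul(-6, I), Mul(-6, q)))
Add(Mul(-194, Function('m')(16, -1)), t) = Add(Mul(-194, Add(Mul(-6, 16), Mul(-6, -1))), Rational(116, 3)) = Add(Mul(-194, Add(-96, 6)), Rational(116, 3)) = Add(Mul(-194, -90), Rational(116, 3)) = Add(17460, Rational(116, 3)) = Rational(52496, 3)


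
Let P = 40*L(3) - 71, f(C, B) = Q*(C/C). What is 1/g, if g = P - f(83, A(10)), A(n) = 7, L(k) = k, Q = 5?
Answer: 1/44 ≈ 0.022727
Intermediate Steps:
f(C, B) = 5 (f(C, B) = 5*(C/C) = 5*1 = 5)
P = 49 (P = 40*3 - 71 = 120 - 71 = 49)
g = 44 (g = 49 - 1*5 = 49 - 5 = 44)
1/g = 1/44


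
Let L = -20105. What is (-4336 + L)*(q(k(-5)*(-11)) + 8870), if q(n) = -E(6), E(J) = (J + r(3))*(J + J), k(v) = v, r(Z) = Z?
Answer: -214152042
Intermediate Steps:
E(J) = 2*J*(3 + J) (E(J) = (J + 3)*(J + J) = (3 + J)*(2*J) = 2*J*(3 + J))
q(n) = -108 (q(n) = -2*6*(3 + 6) = -2*6*9 = -1*108 = -108)
(-4336 + L)*(q(k(-5)*(-11)) + 8870) = (-4336 - 20105)*(-108 + 8870) = -24441*8762 = -214152042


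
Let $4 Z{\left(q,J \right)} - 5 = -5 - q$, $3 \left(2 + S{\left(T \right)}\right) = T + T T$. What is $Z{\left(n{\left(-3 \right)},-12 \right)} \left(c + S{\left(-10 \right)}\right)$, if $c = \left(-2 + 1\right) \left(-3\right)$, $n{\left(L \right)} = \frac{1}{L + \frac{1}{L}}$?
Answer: $\frac{93}{40} \approx 2.325$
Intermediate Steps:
$S{\left(T \right)} = -2 + \frac{T}{3} + \frac{T^{2}}{3}$ ($S{\left(T \right)} = -2 + \frac{T + T T}{3} = -2 + \frac{T + T^{2}}{3} = -2 + \left(\frac{T}{3} + \frac{T^{2}}{3}\right) = -2 + \frac{T}{3} + \frac{T^{2}}{3}$)
$Z{\left(q,J \right)} = - \frac{q}{4}$ ($Z{\left(q,J \right)} = \frac{5}{4} + \frac{-5 - q}{4} = \frac{5}{4} - \left(\frac{5}{4} + \frac{q}{4}\right) = - \frac{q}{4}$)
$c = 3$ ($c = \left(-1\right) \left(-3\right) = 3$)
$Z{\left(n{\left(-3 \right)},-12 \right)} \left(c + S{\left(-10 \right)}\right) = - \frac{\left(-3\right) \frac{1}{1 + \left(-3\right)^{2}}}{4} \left(3 + \left(-2 + \frac{1}{3} \left(-10\right) + \frac{\left(-10\right)^{2}}{3}\right)\right) = - \frac{\left(-3\right) \frac{1}{1 + 9}}{4} \left(3 - -28\right) = - \frac{\left(-3\right) \frac{1}{10}}{4} \left(3 - -28\right) = - \frac{\left(-3\right) \frac{1}{10}}{4} \left(3 + 28\right) = \left(- \frac{1}{4}\right) \left(- \frac{3}{10}\right) 31 = \frac{3}{40} \cdot 31 = \frac{93}{40}$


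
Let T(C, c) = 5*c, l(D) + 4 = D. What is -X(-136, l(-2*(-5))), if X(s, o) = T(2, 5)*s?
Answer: 3400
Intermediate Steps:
l(D) = -4 + D
X(s, o) = 25*s (X(s, o) = (5*5)*s = 25*s)
-X(-136, l(-2*(-5))) = -25*(-136) = -1*(-3400) = 3400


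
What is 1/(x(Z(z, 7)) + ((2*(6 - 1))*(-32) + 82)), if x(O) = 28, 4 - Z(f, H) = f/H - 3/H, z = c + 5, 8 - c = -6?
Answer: -1/210 ≈ -0.0047619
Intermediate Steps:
c = 14 (c = 8 - 1*(-6) = 8 + 6 = 14)
z = 19 (z = 14 + 5 = 19)
Z(f, H) = 4 + 3/H - f/H (Z(f, H) = 4 - (f/H - 3/H) = 4 - (-3/H + f/H) = 4 + (3/H - f/H) = 4 + 3/H - f/H)
1/(x(Z(z, 7)) + ((2*(6 - 1))*(-32) + 82)) = 1/(28 + ((2*(6 - 1))*(-32) + 82)) = 1/(28 + ((2*5)*(-32) + 82)) = 1/(28 + (10*(-32) + 82)) = 1/(28 + (-320 + 82)) = 1/(28 - 238) = 1/(-210) = -1/210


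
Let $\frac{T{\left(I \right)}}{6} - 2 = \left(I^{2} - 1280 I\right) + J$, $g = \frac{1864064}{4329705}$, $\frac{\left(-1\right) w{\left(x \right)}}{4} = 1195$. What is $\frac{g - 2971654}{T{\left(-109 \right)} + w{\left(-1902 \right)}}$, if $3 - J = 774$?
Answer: $- \frac{6433191659003}{1946228375730} \approx -3.3055$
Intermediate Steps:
$J = -771$ ($J = 3 - 774 = -771$)
$w{\left(x \right)} = -4780$ ($w{\left(x \right)} = \left(-4\right) 1195 = -4780$)
$g = \frac{1864064}{4329705}$ ($g = 1864064 \cdot \frac{1}{4329705} = \frac{1864064}{4329705} \approx 0.43053$)
$T{\left(I \right)} = -4614 - 7680 I + 6 I^{2}$ ($T{\left(I \right)} = 12 + 6 \left(\left(I^{2} - 1280 I\right) - 771\right) = 12 + 6 \left(-771 + I^{2} - 1280 I\right) = 12 - \left(4626 - 6 I^{2} + 7680 I\right) = -4614 - 7680 I + 6 I^{2}$)
$\frac{g - 2971654}{T{\left(-109 \right)} + w{\left(-1902 \right)}} = \frac{\frac{1864064}{4329705} - 2971654}{\left(-4614 - -837120 + 6 \left(-109\right)^{2}\right) - 4780} = - \frac{12866383318006}{4329705 \left(\left(-4614 + 837120 + 6 \cdot 11881\right) - 4780\right)} = - \frac{12866383318006}{4329705 \left(\left(-4614 + 837120 + 71286\right) - 4780\right)} = - \frac{12866383318006}{4329705 \left(903792 - 4780\right)} = - \frac{12866383318006}{4329705 \cdot 899012} = \left(- \frac{12866383318006}{4329705}\right) \frac{1}{899012} = - \frac{6433191659003}{1946228375730}$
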